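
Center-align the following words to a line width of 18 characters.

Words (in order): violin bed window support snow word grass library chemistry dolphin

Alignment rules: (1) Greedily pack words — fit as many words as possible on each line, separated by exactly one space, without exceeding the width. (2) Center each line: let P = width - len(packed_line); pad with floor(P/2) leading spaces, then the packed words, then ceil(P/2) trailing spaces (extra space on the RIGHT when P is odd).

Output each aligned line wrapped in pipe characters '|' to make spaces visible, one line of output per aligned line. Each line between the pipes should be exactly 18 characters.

Line 1: ['violin', 'bed', 'window'] (min_width=17, slack=1)
Line 2: ['support', 'snow', 'word'] (min_width=17, slack=1)
Line 3: ['grass', 'library'] (min_width=13, slack=5)
Line 4: ['chemistry', 'dolphin'] (min_width=17, slack=1)

Answer: |violin bed window |
|support snow word |
|  grass library   |
|chemistry dolphin |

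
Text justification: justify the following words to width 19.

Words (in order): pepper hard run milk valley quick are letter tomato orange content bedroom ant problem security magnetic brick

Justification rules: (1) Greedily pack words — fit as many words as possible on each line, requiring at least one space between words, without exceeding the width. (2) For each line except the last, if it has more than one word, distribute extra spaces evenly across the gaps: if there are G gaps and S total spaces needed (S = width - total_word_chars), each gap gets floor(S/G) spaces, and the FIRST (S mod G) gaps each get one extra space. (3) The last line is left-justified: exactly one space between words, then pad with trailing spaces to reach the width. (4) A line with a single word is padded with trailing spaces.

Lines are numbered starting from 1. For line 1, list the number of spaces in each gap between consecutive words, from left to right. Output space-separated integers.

Line 1: ['pepper', 'hard', 'run'] (min_width=15, slack=4)
Line 2: ['milk', 'valley', 'quick'] (min_width=17, slack=2)
Line 3: ['are', 'letter', 'tomato'] (min_width=17, slack=2)
Line 4: ['orange', 'content'] (min_width=14, slack=5)
Line 5: ['bedroom', 'ant', 'problem'] (min_width=19, slack=0)
Line 6: ['security', 'magnetic'] (min_width=17, slack=2)
Line 7: ['brick'] (min_width=5, slack=14)

Answer: 3 3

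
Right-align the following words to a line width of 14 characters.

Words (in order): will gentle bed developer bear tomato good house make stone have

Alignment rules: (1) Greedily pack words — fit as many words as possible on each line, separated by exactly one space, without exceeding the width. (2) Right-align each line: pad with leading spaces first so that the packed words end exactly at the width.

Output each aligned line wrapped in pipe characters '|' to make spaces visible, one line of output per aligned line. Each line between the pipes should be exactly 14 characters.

Answer: |   will gentle|
| bed developer|
|   bear tomato|
|    good house|
|    make stone|
|          have|

Derivation:
Line 1: ['will', 'gentle'] (min_width=11, slack=3)
Line 2: ['bed', 'developer'] (min_width=13, slack=1)
Line 3: ['bear', 'tomato'] (min_width=11, slack=3)
Line 4: ['good', 'house'] (min_width=10, slack=4)
Line 5: ['make', 'stone'] (min_width=10, slack=4)
Line 6: ['have'] (min_width=4, slack=10)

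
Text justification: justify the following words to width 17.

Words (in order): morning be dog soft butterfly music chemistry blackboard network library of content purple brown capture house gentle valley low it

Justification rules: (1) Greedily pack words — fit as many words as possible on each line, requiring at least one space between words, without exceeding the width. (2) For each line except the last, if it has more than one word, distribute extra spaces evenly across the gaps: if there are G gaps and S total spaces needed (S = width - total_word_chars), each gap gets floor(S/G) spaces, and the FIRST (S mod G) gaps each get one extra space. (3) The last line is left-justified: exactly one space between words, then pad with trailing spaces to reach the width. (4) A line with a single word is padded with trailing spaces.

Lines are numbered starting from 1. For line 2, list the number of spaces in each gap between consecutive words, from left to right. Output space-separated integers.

Answer: 4

Derivation:
Line 1: ['morning', 'be', 'dog'] (min_width=14, slack=3)
Line 2: ['soft', 'butterfly'] (min_width=14, slack=3)
Line 3: ['music', 'chemistry'] (min_width=15, slack=2)
Line 4: ['blackboard'] (min_width=10, slack=7)
Line 5: ['network', 'library'] (min_width=15, slack=2)
Line 6: ['of', 'content', 'purple'] (min_width=17, slack=0)
Line 7: ['brown', 'capture'] (min_width=13, slack=4)
Line 8: ['house', 'gentle'] (min_width=12, slack=5)
Line 9: ['valley', 'low', 'it'] (min_width=13, slack=4)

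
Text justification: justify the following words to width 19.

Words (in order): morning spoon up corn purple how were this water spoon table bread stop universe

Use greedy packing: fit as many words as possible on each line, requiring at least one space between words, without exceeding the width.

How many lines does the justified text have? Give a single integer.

Line 1: ['morning', 'spoon', 'up'] (min_width=16, slack=3)
Line 2: ['corn', 'purple', 'how'] (min_width=15, slack=4)
Line 3: ['were', 'this', 'water'] (min_width=15, slack=4)
Line 4: ['spoon', 'table', 'bread'] (min_width=17, slack=2)
Line 5: ['stop', 'universe'] (min_width=13, slack=6)
Total lines: 5

Answer: 5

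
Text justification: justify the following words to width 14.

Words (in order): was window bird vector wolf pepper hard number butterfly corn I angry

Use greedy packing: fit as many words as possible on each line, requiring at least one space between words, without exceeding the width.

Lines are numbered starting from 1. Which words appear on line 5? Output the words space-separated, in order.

Answer: butterfly corn

Derivation:
Line 1: ['was', 'window'] (min_width=10, slack=4)
Line 2: ['bird', 'vector'] (min_width=11, slack=3)
Line 3: ['wolf', 'pepper'] (min_width=11, slack=3)
Line 4: ['hard', 'number'] (min_width=11, slack=3)
Line 5: ['butterfly', 'corn'] (min_width=14, slack=0)
Line 6: ['I', 'angry'] (min_width=7, slack=7)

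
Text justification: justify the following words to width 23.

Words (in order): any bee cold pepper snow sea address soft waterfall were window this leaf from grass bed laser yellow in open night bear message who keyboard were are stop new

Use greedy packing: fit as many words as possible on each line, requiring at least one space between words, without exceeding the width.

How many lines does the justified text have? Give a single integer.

Line 1: ['any', 'bee', 'cold', 'pepper'] (min_width=19, slack=4)
Line 2: ['snow', 'sea', 'address', 'soft'] (min_width=21, slack=2)
Line 3: ['waterfall', 'were', 'window'] (min_width=21, slack=2)
Line 4: ['this', 'leaf', 'from', 'grass'] (min_width=20, slack=3)
Line 5: ['bed', 'laser', 'yellow', 'in'] (min_width=19, slack=4)
Line 6: ['open', 'night', 'bear', 'message'] (min_width=23, slack=0)
Line 7: ['who', 'keyboard', 'were', 'are'] (min_width=21, slack=2)
Line 8: ['stop', 'new'] (min_width=8, slack=15)
Total lines: 8

Answer: 8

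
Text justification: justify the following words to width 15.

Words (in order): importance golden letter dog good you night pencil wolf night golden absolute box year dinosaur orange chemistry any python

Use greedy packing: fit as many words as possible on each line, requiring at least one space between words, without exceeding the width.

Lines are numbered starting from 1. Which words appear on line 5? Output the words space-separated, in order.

Line 1: ['importance'] (min_width=10, slack=5)
Line 2: ['golden', 'letter'] (min_width=13, slack=2)
Line 3: ['dog', 'good', 'you'] (min_width=12, slack=3)
Line 4: ['night', 'pencil'] (min_width=12, slack=3)
Line 5: ['wolf', 'night'] (min_width=10, slack=5)
Line 6: ['golden', 'absolute'] (min_width=15, slack=0)
Line 7: ['box', 'year'] (min_width=8, slack=7)
Line 8: ['dinosaur', 'orange'] (min_width=15, slack=0)
Line 9: ['chemistry', 'any'] (min_width=13, slack=2)
Line 10: ['python'] (min_width=6, slack=9)

Answer: wolf night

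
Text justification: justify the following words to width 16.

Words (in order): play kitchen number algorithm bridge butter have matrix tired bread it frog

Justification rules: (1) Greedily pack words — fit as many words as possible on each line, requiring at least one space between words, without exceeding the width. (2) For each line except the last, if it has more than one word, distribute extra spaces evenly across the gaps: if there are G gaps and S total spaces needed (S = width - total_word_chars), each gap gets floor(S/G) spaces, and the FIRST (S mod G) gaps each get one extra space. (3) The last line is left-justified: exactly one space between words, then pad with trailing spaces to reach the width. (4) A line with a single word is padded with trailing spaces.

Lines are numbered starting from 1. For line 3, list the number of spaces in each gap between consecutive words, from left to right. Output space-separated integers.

Line 1: ['play', 'kitchen'] (min_width=12, slack=4)
Line 2: ['number', 'algorithm'] (min_width=16, slack=0)
Line 3: ['bridge', 'butter'] (min_width=13, slack=3)
Line 4: ['have', 'matrix'] (min_width=11, slack=5)
Line 5: ['tired', 'bread', 'it'] (min_width=14, slack=2)
Line 6: ['frog'] (min_width=4, slack=12)

Answer: 4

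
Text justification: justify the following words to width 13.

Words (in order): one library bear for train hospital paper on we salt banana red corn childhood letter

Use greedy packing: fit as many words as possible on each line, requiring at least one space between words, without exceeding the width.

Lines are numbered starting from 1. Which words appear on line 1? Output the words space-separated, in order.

Line 1: ['one', 'library'] (min_width=11, slack=2)
Line 2: ['bear', 'for'] (min_width=8, slack=5)
Line 3: ['train'] (min_width=5, slack=8)
Line 4: ['hospital'] (min_width=8, slack=5)
Line 5: ['paper', 'on', 'we'] (min_width=11, slack=2)
Line 6: ['salt', 'banana'] (min_width=11, slack=2)
Line 7: ['red', 'corn'] (min_width=8, slack=5)
Line 8: ['childhood'] (min_width=9, slack=4)
Line 9: ['letter'] (min_width=6, slack=7)

Answer: one library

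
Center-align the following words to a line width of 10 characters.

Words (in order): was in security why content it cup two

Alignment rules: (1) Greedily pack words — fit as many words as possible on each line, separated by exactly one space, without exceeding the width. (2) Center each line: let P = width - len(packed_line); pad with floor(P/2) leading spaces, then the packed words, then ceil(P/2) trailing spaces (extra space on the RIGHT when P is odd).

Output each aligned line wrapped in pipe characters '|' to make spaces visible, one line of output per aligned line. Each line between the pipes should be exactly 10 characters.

Answer: |  was in  |
| security |
|   why    |
|content it|
| cup two  |

Derivation:
Line 1: ['was', 'in'] (min_width=6, slack=4)
Line 2: ['security'] (min_width=8, slack=2)
Line 3: ['why'] (min_width=3, slack=7)
Line 4: ['content', 'it'] (min_width=10, slack=0)
Line 5: ['cup', 'two'] (min_width=7, slack=3)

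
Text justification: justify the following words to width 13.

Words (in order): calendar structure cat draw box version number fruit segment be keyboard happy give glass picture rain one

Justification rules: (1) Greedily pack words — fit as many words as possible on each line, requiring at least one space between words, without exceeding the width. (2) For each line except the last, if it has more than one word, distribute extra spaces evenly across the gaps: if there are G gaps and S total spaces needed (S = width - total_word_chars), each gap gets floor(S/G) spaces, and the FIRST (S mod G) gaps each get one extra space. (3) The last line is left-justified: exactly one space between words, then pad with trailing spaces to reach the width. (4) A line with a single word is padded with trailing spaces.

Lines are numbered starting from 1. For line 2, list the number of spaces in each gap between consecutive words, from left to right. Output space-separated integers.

Line 1: ['calendar'] (min_width=8, slack=5)
Line 2: ['structure', 'cat'] (min_width=13, slack=0)
Line 3: ['draw', 'box'] (min_width=8, slack=5)
Line 4: ['version'] (min_width=7, slack=6)
Line 5: ['number', 'fruit'] (min_width=12, slack=1)
Line 6: ['segment', 'be'] (min_width=10, slack=3)
Line 7: ['keyboard'] (min_width=8, slack=5)
Line 8: ['happy', 'give'] (min_width=10, slack=3)
Line 9: ['glass', 'picture'] (min_width=13, slack=0)
Line 10: ['rain', 'one'] (min_width=8, slack=5)

Answer: 1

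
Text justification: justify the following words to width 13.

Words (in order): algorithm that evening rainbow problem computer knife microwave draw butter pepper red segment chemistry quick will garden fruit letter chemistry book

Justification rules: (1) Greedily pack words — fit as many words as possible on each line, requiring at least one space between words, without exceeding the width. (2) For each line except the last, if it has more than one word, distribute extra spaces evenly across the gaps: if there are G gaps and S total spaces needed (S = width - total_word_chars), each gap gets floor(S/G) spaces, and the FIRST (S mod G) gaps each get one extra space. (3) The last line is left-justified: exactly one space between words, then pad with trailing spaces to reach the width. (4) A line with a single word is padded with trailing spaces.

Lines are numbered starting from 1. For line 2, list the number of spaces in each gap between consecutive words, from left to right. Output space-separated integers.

Line 1: ['algorithm'] (min_width=9, slack=4)
Line 2: ['that', 'evening'] (min_width=12, slack=1)
Line 3: ['rainbow'] (min_width=7, slack=6)
Line 4: ['problem'] (min_width=7, slack=6)
Line 5: ['computer'] (min_width=8, slack=5)
Line 6: ['knife'] (min_width=5, slack=8)
Line 7: ['microwave'] (min_width=9, slack=4)
Line 8: ['draw', 'butter'] (min_width=11, slack=2)
Line 9: ['pepper', 'red'] (min_width=10, slack=3)
Line 10: ['segment'] (min_width=7, slack=6)
Line 11: ['chemistry'] (min_width=9, slack=4)
Line 12: ['quick', 'will'] (min_width=10, slack=3)
Line 13: ['garden', 'fruit'] (min_width=12, slack=1)
Line 14: ['letter'] (min_width=6, slack=7)
Line 15: ['chemistry'] (min_width=9, slack=4)
Line 16: ['book'] (min_width=4, slack=9)

Answer: 2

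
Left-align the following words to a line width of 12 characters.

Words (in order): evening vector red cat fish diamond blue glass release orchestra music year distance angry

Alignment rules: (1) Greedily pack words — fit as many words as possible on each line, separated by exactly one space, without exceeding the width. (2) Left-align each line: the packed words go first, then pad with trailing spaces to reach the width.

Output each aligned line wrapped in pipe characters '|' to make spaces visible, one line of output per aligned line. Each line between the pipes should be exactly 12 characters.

Line 1: ['evening'] (min_width=7, slack=5)
Line 2: ['vector', 'red'] (min_width=10, slack=2)
Line 3: ['cat', 'fish'] (min_width=8, slack=4)
Line 4: ['diamond', 'blue'] (min_width=12, slack=0)
Line 5: ['glass'] (min_width=5, slack=7)
Line 6: ['release'] (min_width=7, slack=5)
Line 7: ['orchestra'] (min_width=9, slack=3)
Line 8: ['music', 'year'] (min_width=10, slack=2)
Line 9: ['distance'] (min_width=8, slack=4)
Line 10: ['angry'] (min_width=5, slack=7)

Answer: |evening     |
|vector red  |
|cat fish    |
|diamond blue|
|glass       |
|release     |
|orchestra   |
|music year  |
|distance    |
|angry       |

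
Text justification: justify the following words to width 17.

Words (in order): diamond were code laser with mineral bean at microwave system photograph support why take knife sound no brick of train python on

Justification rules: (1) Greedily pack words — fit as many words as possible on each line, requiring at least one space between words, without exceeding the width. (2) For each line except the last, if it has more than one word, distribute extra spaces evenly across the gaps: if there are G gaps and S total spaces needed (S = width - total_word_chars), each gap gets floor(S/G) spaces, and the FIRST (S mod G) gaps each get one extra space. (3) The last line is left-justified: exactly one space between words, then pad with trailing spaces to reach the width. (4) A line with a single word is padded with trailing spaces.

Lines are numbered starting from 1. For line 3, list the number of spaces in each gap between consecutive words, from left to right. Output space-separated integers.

Answer: 2 2

Derivation:
Line 1: ['diamond', 'were', 'code'] (min_width=17, slack=0)
Line 2: ['laser', 'with'] (min_width=10, slack=7)
Line 3: ['mineral', 'bean', 'at'] (min_width=15, slack=2)
Line 4: ['microwave', 'system'] (min_width=16, slack=1)
Line 5: ['photograph'] (min_width=10, slack=7)
Line 6: ['support', 'why', 'take'] (min_width=16, slack=1)
Line 7: ['knife', 'sound', 'no'] (min_width=14, slack=3)
Line 8: ['brick', 'of', 'train'] (min_width=14, slack=3)
Line 9: ['python', 'on'] (min_width=9, slack=8)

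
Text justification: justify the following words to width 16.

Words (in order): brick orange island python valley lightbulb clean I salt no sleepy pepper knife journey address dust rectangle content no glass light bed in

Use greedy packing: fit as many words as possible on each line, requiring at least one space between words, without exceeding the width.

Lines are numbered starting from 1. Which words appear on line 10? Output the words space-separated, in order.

Answer: light bed in

Derivation:
Line 1: ['brick', 'orange'] (min_width=12, slack=4)
Line 2: ['island', 'python'] (min_width=13, slack=3)
Line 3: ['valley', 'lightbulb'] (min_width=16, slack=0)
Line 4: ['clean', 'I', 'salt', 'no'] (min_width=15, slack=1)
Line 5: ['sleepy', 'pepper'] (min_width=13, slack=3)
Line 6: ['knife', 'journey'] (min_width=13, slack=3)
Line 7: ['address', 'dust'] (min_width=12, slack=4)
Line 8: ['rectangle'] (min_width=9, slack=7)
Line 9: ['content', 'no', 'glass'] (min_width=16, slack=0)
Line 10: ['light', 'bed', 'in'] (min_width=12, slack=4)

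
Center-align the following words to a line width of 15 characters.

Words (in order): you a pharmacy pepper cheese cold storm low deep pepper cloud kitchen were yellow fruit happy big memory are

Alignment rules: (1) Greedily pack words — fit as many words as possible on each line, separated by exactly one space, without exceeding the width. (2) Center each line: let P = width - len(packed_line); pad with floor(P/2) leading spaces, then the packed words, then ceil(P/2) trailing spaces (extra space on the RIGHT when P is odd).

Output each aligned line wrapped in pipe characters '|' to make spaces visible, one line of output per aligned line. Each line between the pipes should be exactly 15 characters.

Line 1: ['you', 'a', 'pharmacy'] (min_width=14, slack=1)
Line 2: ['pepper', 'cheese'] (min_width=13, slack=2)
Line 3: ['cold', 'storm', 'low'] (min_width=14, slack=1)
Line 4: ['deep', 'pepper'] (min_width=11, slack=4)
Line 5: ['cloud', 'kitchen'] (min_width=13, slack=2)
Line 6: ['were', 'yellow'] (min_width=11, slack=4)
Line 7: ['fruit', 'happy', 'big'] (min_width=15, slack=0)
Line 8: ['memory', 'are'] (min_width=10, slack=5)

Answer: |you a pharmacy |
| pepper cheese |
|cold storm low |
|  deep pepper  |
| cloud kitchen |
|  were yellow  |
|fruit happy big|
|  memory are   |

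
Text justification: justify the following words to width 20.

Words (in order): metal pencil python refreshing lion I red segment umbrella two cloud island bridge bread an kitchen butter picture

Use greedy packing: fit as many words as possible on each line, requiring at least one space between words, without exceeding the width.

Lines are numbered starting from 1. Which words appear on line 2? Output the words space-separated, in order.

Answer: refreshing lion I

Derivation:
Line 1: ['metal', 'pencil', 'python'] (min_width=19, slack=1)
Line 2: ['refreshing', 'lion', 'I'] (min_width=17, slack=3)
Line 3: ['red', 'segment', 'umbrella'] (min_width=20, slack=0)
Line 4: ['two', 'cloud', 'island'] (min_width=16, slack=4)
Line 5: ['bridge', 'bread', 'an'] (min_width=15, slack=5)
Line 6: ['kitchen', 'butter'] (min_width=14, slack=6)
Line 7: ['picture'] (min_width=7, slack=13)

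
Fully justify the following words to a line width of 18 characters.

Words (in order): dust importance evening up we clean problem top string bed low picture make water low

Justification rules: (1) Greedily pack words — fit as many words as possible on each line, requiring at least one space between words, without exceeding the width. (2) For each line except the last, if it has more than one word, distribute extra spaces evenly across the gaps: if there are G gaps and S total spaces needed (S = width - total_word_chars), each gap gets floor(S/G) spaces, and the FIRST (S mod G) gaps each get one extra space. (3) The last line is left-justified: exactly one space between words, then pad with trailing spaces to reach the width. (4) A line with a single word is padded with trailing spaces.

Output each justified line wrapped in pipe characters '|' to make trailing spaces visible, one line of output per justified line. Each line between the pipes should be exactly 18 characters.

Line 1: ['dust', 'importance'] (min_width=15, slack=3)
Line 2: ['evening', 'up', 'we'] (min_width=13, slack=5)
Line 3: ['clean', 'problem', 'top'] (min_width=17, slack=1)
Line 4: ['string', 'bed', 'low'] (min_width=14, slack=4)
Line 5: ['picture', 'make', 'water'] (min_width=18, slack=0)
Line 6: ['low'] (min_width=3, slack=15)

Answer: |dust    importance|
|evening    up   we|
|clean  problem top|
|string   bed   low|
|picture make water|
|low               |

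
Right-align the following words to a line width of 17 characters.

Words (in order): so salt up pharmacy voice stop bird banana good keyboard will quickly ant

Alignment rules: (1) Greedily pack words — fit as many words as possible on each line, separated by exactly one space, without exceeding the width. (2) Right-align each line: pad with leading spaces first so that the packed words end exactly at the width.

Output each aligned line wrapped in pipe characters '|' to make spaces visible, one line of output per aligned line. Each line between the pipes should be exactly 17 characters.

Answer: |       so salt up|
|   pharmacy voice|
| stop bird banana|
|    good keyboard|
| will quickly ant|

Derivation:
Line 1: ['so', 'salt', 'up'] (min_width=10, slack=7)
Line 2: ['pharmacy', 'voice'] (min_width=14, slack=3)
Line 3: ['stop', 'bird', 'banana'] (min_width=16, slack=1)
Line 4: ['good', 'keyboard'] (min_width=13, slack=4)
Line 5: ['will', 'quickly', 'ant'] (min_width=16, slack=1)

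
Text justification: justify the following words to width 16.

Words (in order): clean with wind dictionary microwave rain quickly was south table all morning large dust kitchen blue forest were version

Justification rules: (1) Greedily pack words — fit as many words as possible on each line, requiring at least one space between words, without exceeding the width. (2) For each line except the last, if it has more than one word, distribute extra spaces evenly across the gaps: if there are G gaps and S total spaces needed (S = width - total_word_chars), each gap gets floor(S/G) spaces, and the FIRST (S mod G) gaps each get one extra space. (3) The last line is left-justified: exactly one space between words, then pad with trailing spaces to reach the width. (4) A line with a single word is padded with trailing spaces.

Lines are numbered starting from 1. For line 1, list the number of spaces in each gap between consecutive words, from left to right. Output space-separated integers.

Answer: 2 1

Derivation:
Line 1: ['clean', 'with', 'wind'] (min_width=15, slack=1)
Line 2: ['dictionary'] (min_width=10, slack=6)
Line 3: ['microwave', 'rain'] (min_width=14, slack=2)
Line 4: ['quickly', 'was'] (min_width=11, slack=5)
Line 5: ['south', 'table', 'all'] (min_width=15, slack=1)
Line 6: ['morning', 'large'] (min_width=13, slack=3)
Line 7: ['dust', 'kitchen'] (min_width=12, slack=4)
Line 8: ['blue', 'forest', 'were'] (min_width=16, slack=0)
Line 9: ['version'] (min_width=7, slack=9)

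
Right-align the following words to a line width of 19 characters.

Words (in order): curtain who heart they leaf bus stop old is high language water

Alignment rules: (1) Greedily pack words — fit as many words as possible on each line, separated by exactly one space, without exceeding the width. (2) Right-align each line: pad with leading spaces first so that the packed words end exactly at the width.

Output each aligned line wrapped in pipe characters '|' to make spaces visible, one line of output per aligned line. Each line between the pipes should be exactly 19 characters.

Line 1: ['curtain', 'who', 'heart'] (min_width=17, slack=2)
Line 2: ['they', 'leaf', 'bus', 'stop'] (min_width=18, slack=1)
Line 3: ['old', 'is', 'high'] (min_width=11, slack=8)
Line 4: ['language', 'water'] (min_width=14, slack=5)

Answer: |  curtain who heart|
| they leaf bus stop|
|        old is high|
|     language water|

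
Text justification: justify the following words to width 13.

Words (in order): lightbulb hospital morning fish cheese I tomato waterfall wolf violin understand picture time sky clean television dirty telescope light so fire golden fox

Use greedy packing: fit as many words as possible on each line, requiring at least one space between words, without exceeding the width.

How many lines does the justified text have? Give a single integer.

Line 1: ['lightbulb'] (min_width=9, slack=4)
Line 2: ['hospital'] (min_width=8, slack=5)
Line 3: ['morning', 'fish'] (min_width=12, slack=1)
Line 4: ['cheese', 'I'] (min_width=8, slack=5)
Line 5: ['tomato'] (min_width=6, slack=7)
Line 6: ['waterfall'] (min_width=9, slack=4)
Line 7: ['wolf', 'violin'] (min_width=11, slack=2)
Line 8: ['understand'] (min_width=10, slack=3)
Line 9: ['picture', 'time'] (min_width=12, slack=1)
Line 10: ['sky', 'clean'] (min_width=9, slack=4)
Line 11: ['television'] (min_width=10, slack=3)
Line 12: ['dirty'] (min_width=5, slack=8)
Line 13: ['telescope'] (min_width=9, slack=4)
Line 14: ['light', 'so', 'fire'] (min_width=13, slack=0)
Line 15: ['golden', 'fox'] (min_width=10, slack=3)
Total lines: 15

Answer: 15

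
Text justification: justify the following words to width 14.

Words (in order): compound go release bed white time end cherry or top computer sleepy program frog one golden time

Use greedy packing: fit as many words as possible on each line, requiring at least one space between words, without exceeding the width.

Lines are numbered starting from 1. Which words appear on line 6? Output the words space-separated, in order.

Line 1: ['compound', 'go'] (min_width=11, slack=3)
Line 2: ['release', 'bed'] (min_width=11, slack=3)
Line 3: ['white', 'time', 'end'] (min_width=14, slack=0)
Line 4: ['cherry', 'or', 'top'] (min_width=13, slack=1)
Line 5: ['computer'] (min_width=8, slack=6)
Line 6: ['sleepy', 'program'] (min_width=14, slack=0)
Line 7: ['frog', 'one'] (min_width=8, slack=6)
Line 8: ['golden', 'time'] (min_width=11, slack=3)

Answer: sleepy program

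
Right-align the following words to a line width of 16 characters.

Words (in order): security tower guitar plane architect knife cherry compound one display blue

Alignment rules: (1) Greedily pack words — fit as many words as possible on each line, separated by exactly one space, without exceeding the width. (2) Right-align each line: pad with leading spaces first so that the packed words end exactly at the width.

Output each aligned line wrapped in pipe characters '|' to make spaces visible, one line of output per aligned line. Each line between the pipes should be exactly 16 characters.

Answer: |  security tower|
|    guitar plane|
| architect knife|
| cherry compound|
|one display blue|

Derivation:
Line 1: ['security', 'tower'] (min_width=14, slack=2)
Line 2: ['guitar', 'plane'] (min_width=12, slack=4)
Line 3: ['architect', 'knife'] (min_width=15, slack=1)
Line 4: ['cherry', 'compound'] (min_width=15, slack=1)
Line 5: ['one', 'display', 'blue'] (min_width=16, slack=0)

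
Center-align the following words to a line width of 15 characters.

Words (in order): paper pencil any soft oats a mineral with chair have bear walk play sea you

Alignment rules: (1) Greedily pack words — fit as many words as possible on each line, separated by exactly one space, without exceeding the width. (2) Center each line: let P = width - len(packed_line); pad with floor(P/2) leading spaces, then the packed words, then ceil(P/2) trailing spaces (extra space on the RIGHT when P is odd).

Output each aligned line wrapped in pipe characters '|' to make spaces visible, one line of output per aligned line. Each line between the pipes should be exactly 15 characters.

Line 1: ['paper', 'pencil'] (min_width=12, slack=3)
Line 2: ['any', 'soft', 'oats', 'a'] (min_width=15, slack=0)
Line 3: ['mineral', 'with'] (min_width=12, slack=3)
Line 4: ['chair', 'have', 'bear'] (min_width=15, slack=0)
Line 5: ['walk', 'play', 'sea'] (min_width=13, slack=2)
Line 6: ['you'] (min_width=3, slack=12)

Answer: | paper pencil  |
|any soft oats a|
| mineral with  |
|chair have bear|
| walk play sea |
|      you      |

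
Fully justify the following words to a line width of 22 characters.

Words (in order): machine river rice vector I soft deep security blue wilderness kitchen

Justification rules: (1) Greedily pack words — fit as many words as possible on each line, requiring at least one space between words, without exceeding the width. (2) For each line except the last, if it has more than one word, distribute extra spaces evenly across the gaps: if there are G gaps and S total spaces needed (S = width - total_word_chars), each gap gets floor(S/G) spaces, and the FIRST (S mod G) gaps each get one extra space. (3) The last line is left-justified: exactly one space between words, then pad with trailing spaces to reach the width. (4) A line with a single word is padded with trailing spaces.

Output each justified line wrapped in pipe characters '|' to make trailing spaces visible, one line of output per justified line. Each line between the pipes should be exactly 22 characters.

Answer: |machine   river   rice|
|vector   I  soft  deep|
|security          blue|
|wilderness kitchen    |

Derivation:
Line 1: ['machine', 'river', 'rice'] (min_width=18, slack=4)
Line 2: ['vector', 'I', 'soft', 'deep'] (min_width=18, slack=4)
Line 3: ['security', 'blue'] (min_width=13, slack=9)
Line 4: ['wilderness', 'kitchen'] (min_width=18, slack=4)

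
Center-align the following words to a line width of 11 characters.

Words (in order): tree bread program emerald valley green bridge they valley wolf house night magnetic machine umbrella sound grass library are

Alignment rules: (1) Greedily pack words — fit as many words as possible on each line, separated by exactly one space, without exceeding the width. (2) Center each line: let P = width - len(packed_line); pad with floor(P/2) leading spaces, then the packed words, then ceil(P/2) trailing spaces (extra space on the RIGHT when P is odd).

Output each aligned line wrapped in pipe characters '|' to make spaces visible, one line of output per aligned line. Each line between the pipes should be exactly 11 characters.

Line 1: ['tree', 'bread'] (min_width=10, slack=1)
Line 2: ['program'] (min_width=7, slack=4)
Line 3: ['emerald'] (min_width=7, slack=4)
Line 4: ['valley'] (min_width=6, slack=5)
Line 5: ['green'] (min_width=5, slack=6)
Line 6: ['bridge', 'they'] (min_width=11, slack=0)
Line 7: ['valley', 'wolf'] (min_width=11, slack=0)
Line 8: ['house', 'night'] (min_width=11, slack=0)
Line 9: ['magnetic'] (min_width=8, slack=3)
Line 10: ['machine'] (min_width=7, slack=4)
Line 11: ['umbrella'] (min_width=8, slack=3)
Line 12: ['sound', 'grass'] (min_width=11, slack=0)
Line 13: ['library', 'are'] (min_width=11, slack=0)

Answer: |tree bread |
|  program  |
|  emerald  |
|  valley   |
|   green   |
|bridge they|
|valley wolf|
|house night|
| magnetic  |
|  machine  |
| umbrella  |
|sound grass|
|library are|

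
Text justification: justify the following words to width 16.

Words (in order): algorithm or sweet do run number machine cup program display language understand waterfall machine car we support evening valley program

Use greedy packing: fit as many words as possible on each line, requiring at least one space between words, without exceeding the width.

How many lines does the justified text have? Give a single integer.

Answer: 10

Derivation:
Line 1: ['algorithm', 'or'] (min_width=12, slack=4)
Line 2: ['sweet', 'do', 'run'] (min_width=12, slack=4)
Line 3: ['number', 'machine'] (min_width=14, slack=2)
Line 4: ['cup', 'program'] (min_width=11, slack=5)
Line 5: ['display', 'language'] (min_width=16, slack=0)
Line 6: ['understand'] (min_width=10, slack=6)
Line 7: ['waterfall'] (min_width=9, slack=7)
Line 8: ['machine', 'car', 'we'] (min_width=14, slack=2)
Line 9: ['support', 'evening'] (min_width=15, slack=1)
Line 10: ['valley', 'program'] (min_width=14, slack=2)
Total lines: 10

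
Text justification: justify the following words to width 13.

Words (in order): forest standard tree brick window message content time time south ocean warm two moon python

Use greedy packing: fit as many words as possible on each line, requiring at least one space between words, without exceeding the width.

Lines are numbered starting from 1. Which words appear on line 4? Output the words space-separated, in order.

Answer: message

Derivation:
Line 1: ['forest'] (min_width=6, slack=7)
Line 2: ['standard', 'tree'] (min_width=13, slack=0)
Line 3: ['brick', 'window'] (min_width=12, slack=1)
Line 4: ['message'] (min_width=7, slack=6)
Line 5: ['content', 'time'] (min_width=12, slack=1)
Line 6: ['time', 'south'] (min_width=10, slack=3)
Line 7: ['ocean', 'warm'] (min_width=10, slack=3)
Line 8: ['two', 'moon'] (min_width=8, slack=5)
Line 9: ['python'] (min_width=6, slack=7)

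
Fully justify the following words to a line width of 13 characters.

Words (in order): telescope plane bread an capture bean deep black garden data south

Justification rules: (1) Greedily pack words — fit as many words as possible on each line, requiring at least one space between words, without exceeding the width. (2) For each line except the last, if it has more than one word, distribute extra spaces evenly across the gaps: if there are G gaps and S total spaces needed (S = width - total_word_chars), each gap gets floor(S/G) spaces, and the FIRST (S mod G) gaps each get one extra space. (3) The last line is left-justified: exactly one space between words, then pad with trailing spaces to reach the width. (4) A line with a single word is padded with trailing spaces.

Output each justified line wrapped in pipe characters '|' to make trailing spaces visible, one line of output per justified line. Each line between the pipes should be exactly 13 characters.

Line 1: ['telescope'] (min_width=9, slack=4)
Line 2: ['plane', 'bread'] (min_width=11, slack=2)
Line 3: ['an', 'capture'] (min_width=10, slack=3)
Line 4: ['bean', 'deep'] (min_width=9, slack=4)
Line 5: ['black', 'garden'] (min_width=12, slack=1)
Line 6: ['data', 'south'] (min_width=10, slack=3)

Answer: |telescope    |
|plane   bread|
|an    capture|
|bean     deep|
|black  garden|
|data south   |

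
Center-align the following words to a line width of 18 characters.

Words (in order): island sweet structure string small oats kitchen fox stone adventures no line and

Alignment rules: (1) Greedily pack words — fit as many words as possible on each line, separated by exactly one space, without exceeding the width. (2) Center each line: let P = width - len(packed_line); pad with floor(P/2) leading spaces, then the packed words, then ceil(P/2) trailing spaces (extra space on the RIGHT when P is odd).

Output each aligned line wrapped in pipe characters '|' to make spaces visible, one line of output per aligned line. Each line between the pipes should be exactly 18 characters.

Answer: |   island sweet   |
| structure string |
|small oats kitchen|
|    fox stone     |
|adventures no line|
|       and        |

Derivation:
Line 1: ['island', 'sweet'] (min_width=12, slack=6)
Line 2: ['structure', 'string'] (min_width=16, slack=2)
Line 3: ['small', 'oats', 'kitchen'] (min_width=18, slack=0)
Line 4: ['fox', 'stone'] (min_width=9, slack=9)
Line 5: ['adventures', 'no', 'line'] (min_width=18, slack=0)
Line 6: ['and'] (min_width=3, slack=15)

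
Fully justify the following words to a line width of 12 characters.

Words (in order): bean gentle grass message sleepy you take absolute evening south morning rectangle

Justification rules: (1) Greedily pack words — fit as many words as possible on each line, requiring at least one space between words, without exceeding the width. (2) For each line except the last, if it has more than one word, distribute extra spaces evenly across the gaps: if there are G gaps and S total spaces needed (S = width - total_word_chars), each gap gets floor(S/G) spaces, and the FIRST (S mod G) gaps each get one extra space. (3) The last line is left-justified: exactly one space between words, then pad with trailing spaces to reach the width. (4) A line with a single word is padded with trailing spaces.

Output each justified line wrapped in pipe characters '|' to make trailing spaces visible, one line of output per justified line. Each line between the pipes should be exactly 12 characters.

Line 1: ['bean', 'gentle'] (min_width=11, slack=1)
Line 2: ['grass'] (min_width=5, slack=7)
Line 3: ['message'] (min_width=7, slack=5)
Line 4: ['sleepy', 'you'] (min_width=10, slack=2)
Line 5: ['take'] (min_width=4, slack=8)
Line 6: ['absolute'] (min_width=8, slack=4)
Line 7: ['evening'] (min_width=7, slack=5)
Line 8: ['south'] (min_width=5, slack=7)
Line 9: ['morning'] (min_width=7, slack=5)
Line 10: ['rectangle'] (min_width=9, slack=3)

Answer: |bean  gentle|
|grass       |
|message     |
|sleepy   you|
|take        |
|absolute    |
|evening     |
|south       |
|morning     |
|rectangle   |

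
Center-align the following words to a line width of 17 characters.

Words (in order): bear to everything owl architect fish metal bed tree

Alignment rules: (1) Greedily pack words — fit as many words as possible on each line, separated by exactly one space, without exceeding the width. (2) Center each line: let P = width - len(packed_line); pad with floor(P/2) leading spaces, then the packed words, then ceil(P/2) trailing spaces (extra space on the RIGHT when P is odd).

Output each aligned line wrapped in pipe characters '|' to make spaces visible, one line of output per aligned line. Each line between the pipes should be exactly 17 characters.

Answer: |     bear to     |
| everything owl  |
| architect fish  |
| metal bed tree  |

Derivation:
Line 1: ['bear', 'to'] (min_width=7, slack=10)
Line 2: ['everything', 'owl'] (min_width=14, slack=3)
Line 3: ['architect', 'fish'] (min_width=14, slack=3)
Line 4: ['metal', 'bed', 'tree'] (min_width=14, slack=3)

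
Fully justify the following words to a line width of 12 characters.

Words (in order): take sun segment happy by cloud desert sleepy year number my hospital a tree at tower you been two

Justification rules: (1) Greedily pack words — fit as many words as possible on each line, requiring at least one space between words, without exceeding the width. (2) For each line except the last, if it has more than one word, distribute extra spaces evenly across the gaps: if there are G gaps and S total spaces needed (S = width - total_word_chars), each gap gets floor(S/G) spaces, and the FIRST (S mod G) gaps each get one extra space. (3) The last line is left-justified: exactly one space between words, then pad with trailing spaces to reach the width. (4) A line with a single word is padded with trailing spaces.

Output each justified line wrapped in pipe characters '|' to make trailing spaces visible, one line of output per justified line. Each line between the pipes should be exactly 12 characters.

Line 1: ['take', 'sun'] (min_width=8, slack=4)
Line 2: ['segment'] (min_width=7, slack=5)
Line 3: ['happy', 'by'] (min_width=8, slack=4)
Line 4: ['cloud', 'desert'] (min_width=12, slack=0)
Line 5: ['sleepy', 'year'] (min_width=11, slack=1)
Line 6: ['number', 'my'] (min_width=9, slack=3)
Line 7: ['hospital', 'a'] (min_width=10, slack=2)
Line 8: ['tree', 'at'] (min_width=7, slack=5)
Line 9: ['tower', 'you'] (min_width=9, slack=3)
Line 10: ['been', 'two'] (min_width=8, slack=4)

Answer: |take     sun|
|segment     |
|happy     by|
|cloud desert|
|sleepy  year|
|number    my|
|hospital   a|
|tree      at|
|tower    you|
|been two    |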